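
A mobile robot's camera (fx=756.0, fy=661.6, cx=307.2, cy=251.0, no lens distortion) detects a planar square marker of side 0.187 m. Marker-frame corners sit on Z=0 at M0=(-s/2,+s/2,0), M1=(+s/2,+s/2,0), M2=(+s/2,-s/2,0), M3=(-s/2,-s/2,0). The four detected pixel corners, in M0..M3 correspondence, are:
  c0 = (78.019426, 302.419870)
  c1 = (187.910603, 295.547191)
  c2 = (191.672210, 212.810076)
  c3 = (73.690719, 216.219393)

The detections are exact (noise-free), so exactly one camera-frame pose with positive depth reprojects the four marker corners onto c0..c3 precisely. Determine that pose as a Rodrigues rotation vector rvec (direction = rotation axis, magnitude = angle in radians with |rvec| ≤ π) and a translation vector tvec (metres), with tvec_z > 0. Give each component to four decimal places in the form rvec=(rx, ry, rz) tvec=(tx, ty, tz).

Intrinsics K: fx=756.0, fy=661.6, cx=307.2, cy=251.0
Marker side s = 0.187 m; corners in marker frame (Z=0):
  M0 = (-0.0935, +0.0935, 0)
  M1 = (+0.0935, +0.0935, 0)
  M2 = (+0.0935, -0.0935, 0)
  M3 = (-0.0935, -0.0935, 0)
Detected image corners:
  c0 = (78.019426, 302.419870) px
  c1 = (187.910603, 295.547191) px
  c2 = (191.672210, 212.810076) px
  c3 = (73.690719, 216.219393) px
Planar DLT: solve 8×8 A·h = b for H (H[2,2]=1):
  H  [+640.70604 +51.38148 +134.11906]
  H  [+34.39889 +548.83247 +258.18798]
  H  [+0.24233 +0.37912 +1.00000]
B = K⁻¹H; ‖b₁‖=0.788261, ‖b₂‖=0.788261; λ = 2/(‖b₁‖+‖b₂‖) = 1.268615, sign → tz>0 ⇒ λ=+1.268615
r₁ = λ·B[:,0] = (+0.95022,-0.05067,+0.30743); r₂ = λ·B[:,1] = (-0.10921,+0.86992,+0.48095)
r₃ = r₁×r₂ = (-0.29181,-0.49058,+0.82108); SVD([r₁ r₂ r₃]) → R = UVᵀ:
  R  [+0.95022 -0.10921 -0.29181]
  R  [-0.05067 +0.86992 -0.49058]
  R  [+0.30743 +0.48095 +0.82108]
t = (-0.29044, +0.01378, +1.26861) m
tr R = 2.641220; θ = arccos((tr R − 1)/2) = 0.608318 rad = 34.854°
axis k = ((R−Rᵀ)₃₂, (R−Rᵀ)₁₃, (R−Rᵀ)₂₁) / (2 sinθ) = (+0.850005, -0.524279, +0.051216)
rvec = θ·k = (+0.517074, -0.318928, +0.031156)

rvec=(0.5171, -0.3189, 0.0312) tvec=(-0.2904, 0.0138, 1.2686)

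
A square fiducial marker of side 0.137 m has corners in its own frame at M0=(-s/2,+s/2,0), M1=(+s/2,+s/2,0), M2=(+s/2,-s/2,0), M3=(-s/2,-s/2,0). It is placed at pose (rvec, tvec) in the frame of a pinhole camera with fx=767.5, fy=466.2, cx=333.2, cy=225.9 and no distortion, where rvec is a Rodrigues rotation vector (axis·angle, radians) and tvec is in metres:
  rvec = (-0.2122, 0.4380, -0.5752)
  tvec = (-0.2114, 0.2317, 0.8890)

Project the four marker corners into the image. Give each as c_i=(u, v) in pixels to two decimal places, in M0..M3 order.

c0=(134.97, 396.89) c1=(217.55, 363.45) c2=(166.48, 297.72) c3=(90.24, 332.90)

Intrinsics K: fx=767.5, fy=466.2, cx=333.2, cy=225.9
Marker side s = 0.137 m; corners in marker frame (Z=0):
  M0 = (-0.0685, +0.0685, 0)
  M1 = (+0.0685, +0.0685, 0)
  M2 = (+0.0685, -0.0685, 0)
  M3 = (-0.0685, -0.0685, 0)
rvec = (-0.2122, 0.4380, -0.5752), |rvec| = θ = 0.75348 rad = 43.171°
Rodrigues: sinθ=0.68418, 1−cosθ=0.27069; R = I + sinθ·[k]× + (1−cosθ)·[k]×²:
    [+0.75078 +0.47798 +0.45591]
    [-0.56661 +0.82078 +0.07256]
    [-0.33952 -0.31280 +0.88706]
t = (-0.2114, 0.2317, 0.8890) m
M0: Pc = R·M0+t = (-0.23009, +0.32674, +0.89083); u = 767.5·(-0.23009)/0.89083 + 333.2 = 134.9674, v = 466.2·(+0.32674)/0.89083 + 225.9 = 396.8918
M1: Pc = R·M1+t = (-0.12723, +0.24911, +0.84432); u = 767.5·(-0.12723)/0.84432 + 333.2 = 217.5459, v = 466.2·(+0.24911)/0.84432 + 225.9 = 363.4497
M2: Pc = R·M2+t = (-0.19271, +0.13666, +0.88717); u = 767.5·(-0.19271)/0.88717 + 333.2 = 166.4818, v = 466.2·(+0.13666)/0.88717 + 225.9 = 297.7154
M3: Pc = R·M3+t = (-0.29557, +0.21429, +0.93368); u = 767.5·(-0.29557)/0.93368 + 333.2 = 90.2374, v = 466.2·(+0.21429)/0.93368 + 225.9 = 332.8973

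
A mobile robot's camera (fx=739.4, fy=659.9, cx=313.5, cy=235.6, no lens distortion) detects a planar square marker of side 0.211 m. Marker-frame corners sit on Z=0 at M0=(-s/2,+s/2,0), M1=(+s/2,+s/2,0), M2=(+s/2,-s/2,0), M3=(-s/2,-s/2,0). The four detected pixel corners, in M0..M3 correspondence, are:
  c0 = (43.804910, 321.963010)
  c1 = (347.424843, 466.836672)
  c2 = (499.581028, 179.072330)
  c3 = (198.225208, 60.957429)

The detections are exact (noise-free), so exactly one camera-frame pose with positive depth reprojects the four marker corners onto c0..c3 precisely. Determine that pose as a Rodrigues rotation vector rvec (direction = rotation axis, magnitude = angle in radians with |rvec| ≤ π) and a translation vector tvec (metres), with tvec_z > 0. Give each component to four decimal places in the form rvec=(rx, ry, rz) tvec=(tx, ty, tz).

rvec=(-0.1347, 0.1387, 0.4503) tvec=(-0.0278, 0.0110, 0.4550)

Intrinsics K: fx=739.4, fy=659.9, cx=313.5, cy=235.6
Marker side s = 0.211 m; corners in marker frame (Z=0):
  M0 = (-0.1055, +0.1055, 0)
  M1 = (+0.1055, +0.1055, 0)
  M2 = (+0.1055, -0.1055, 0)
  M3 = (-0.1055, -0.1055, 0)
Detected image corners:
  c0 = (43.804910, 321.963010) px
  c1 = (347.424843, 466.836672) px
  c2 = (499.581028, 179.072330) px
  c3 = (198.225208, 60.957429) px
Planar DLT: solve 8×8 A·h = b for H (H[2,2]=1):
  H  [+1335.94541 -785.76626 +268.29806]
  H  [+529.61194 +1242.19359 +251.58201]
  H  [-0.35820 -0.21700 +1.00000]
B = K⁻¹H; ‖b₁‖=2.197826, ‖b₂‖=2.197826; λ = 2/(‖b₁‖+‖b₂‖) = 0.454995, sign → tz>0 ⇒ λ=+0.454995
r₁ = λ·B[:,0] = (+0.89119,+0.42335,-0.16298); r₂ = λ·B[:,1] = (-0.44167,+0.89173,-0.09873)
r₃ = r₁×r₂ = (+0.10354,+0.15997,+0.98168); SVD([r₁ r₂ r₃]) → R = UVᵀ:
  R  [+0.89119 -0.44167 +0.10354]
  R  [+0.42335 +0.89173 +0.15997]
  R  [-0.16298 -0.09873 +0.98168]
t = (-0.02782, +0.01102, +0.45500) m
tr R = 2.764593; θ = arccos((tr R − 1)/2) = 0.490077 rad = 28.079°
axis k = ((R−Rᵀ)₃₂, (R−Rᵀ)₁₃, (R−Rᵀ)₂₁) / (2 sinθ) = (-0.274810, +0.283110, +0.918873)
rvec = θ·k = (-0.134678, +0.138746, +0.450318)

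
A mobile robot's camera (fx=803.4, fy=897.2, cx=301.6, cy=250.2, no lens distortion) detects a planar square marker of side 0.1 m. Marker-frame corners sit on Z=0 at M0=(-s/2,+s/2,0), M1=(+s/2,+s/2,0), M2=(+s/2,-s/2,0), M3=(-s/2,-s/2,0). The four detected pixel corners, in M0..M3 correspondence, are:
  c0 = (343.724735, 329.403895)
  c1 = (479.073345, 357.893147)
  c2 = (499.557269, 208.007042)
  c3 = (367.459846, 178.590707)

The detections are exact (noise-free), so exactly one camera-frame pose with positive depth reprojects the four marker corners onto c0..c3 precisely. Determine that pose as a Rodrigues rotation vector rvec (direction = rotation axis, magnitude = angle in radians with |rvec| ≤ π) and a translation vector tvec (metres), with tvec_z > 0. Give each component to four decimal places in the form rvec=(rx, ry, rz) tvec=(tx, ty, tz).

Intrinsics K: fx=803.4, fy=897.2, cx=301.6, cy=250.2
Marker side s = 0.1 m; corners in marker frame (Z=0):
  M0 = (-0.0500, +0.0500, 0)
  M1 = (+0.0500, +0.0500, 0)
  M2 = (+0.0500, -0.0500, 0)
  M3 = (-0.0500, -0.0500, 0)
Detected image corners:
  c0 = (343.724735, 329.403895) px
  c1 = (479.073345, 357.893147) px
  c2 = (499.557269, 208.007042) px
  c3 = (367.459846, 178.590707) px
Planar DLT: solve 8×8 A·h = b for H (H[2,2]=1):
  H  [+1381.46078 -316.37692 +422.93005]
  H  [+317.80587 +1442.86527 +267.70128]
  H  [+0.10513 -0.22575 +1.00000]
B = K⁻¹H; ‖b₁‖=1.714405, ‖b₂‖=1.714405; λ = 2/(‖b₁‖+‖b₂‖) = 0.583293, sign → tz>0 ⇒ λ=+0.583293
r₁ = λ·B[:,0] = (+0.97996,+0.18951,+0.06132); r₂ = λ·B[:,1] = (-0.18027,+0.97476,-0.13168)
r₃ = r₁×r₂ = (-0.08473,+0.11798,+0.98939); SVD([r₁ r₂ r₃]) → R = UVᵀ:
  R  [+0.97996 -0.18027 -0.08473]
  R  [+0.18951 +0.97476 +0.11798]
  R  [+0.06132 -0.13168 +0.98939]
t = (+0.08809, +0.01138, +0.58329) m
tr R = 2.944120; θ = arccos((tr R − 1)/2) = 0.236944 rad = 13.576°
axis k = ((R−Rᵀ)₃₂, (R−Rᵀ)₁₃, (R−Rᵀ)₂₁) / (2 sinθ) = (-0.531792, -0.311107, +0.787661)
rvec = θ·k = (-0.126005, -0.073715, +0.186631)

rvec=(-0.1260, -0.0737, 0.1866) tvec=(0.0881, 0.0114, 0.5833)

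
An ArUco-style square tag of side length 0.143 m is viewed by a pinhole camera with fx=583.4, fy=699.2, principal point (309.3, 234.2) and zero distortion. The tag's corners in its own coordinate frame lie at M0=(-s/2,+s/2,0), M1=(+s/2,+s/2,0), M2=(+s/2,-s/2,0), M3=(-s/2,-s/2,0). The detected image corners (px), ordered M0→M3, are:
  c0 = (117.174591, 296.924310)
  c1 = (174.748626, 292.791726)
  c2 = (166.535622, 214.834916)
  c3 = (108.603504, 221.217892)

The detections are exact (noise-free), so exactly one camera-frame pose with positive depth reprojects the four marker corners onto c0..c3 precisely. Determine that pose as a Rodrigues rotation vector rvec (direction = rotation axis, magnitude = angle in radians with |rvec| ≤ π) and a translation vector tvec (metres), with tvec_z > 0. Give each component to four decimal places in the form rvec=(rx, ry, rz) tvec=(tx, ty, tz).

rvec=(0.1060, 0.2557, -0.0904) tvec=(-0.3699, 0.0413, 1.2852)

Intrinsics K: fx=583.4, fy=699.2, cx=309.3, cy=234.2
Marker side s = 0.143 m; corners in marker frame (Z=0):
  M0 = (-0.0715, +0.0715, 0)
  M1 = (+0.0715, +0.0715, 0)
  M2 = (+0.0715, -0.0715, 0)
  M3 = (-0.0715, -0.0715, 0)
Detected image corners:
  c0 = (117.174591, 296.924310) px
  c1 = (174.748626, 292.791726) px
  c2 = (166.535622, 214.834916) px
  c3 = (108.603504, 221.217892) px
Planar DLT: solve 8×8 A·h = b for H (H[2,2]=1):
  H  [+375.52649 +68.96753 +141.37464]
  H  [-87.98207 +555.73831 +256.67865]
  H  [-0.19987 +0.07240 +1.00000]
B = K⁻¹H; ‖b₁‖=0.778069, ‖b₂‖=0.778069; λ = 2/(‖b₁‖+‖b₂‖) = 1.285233, sign → tz>0 ⇒ λ=+1.285233
r₁ = λ·B[:,0] = (+0.96348,-0.07568,-0.25688); r₂ = λ·B[:,1] = (+0.10260,+0.99036,+0.09305)
r₃ = r₁×r₂ = (+0.24736,-0.11601,+0.96195); SVD([r₁ r₂ r₃]) → R = UVᵀ:
  R  [+0.96348 +0.10260 +0.24736]
  R  [-0.07568 +0.99036 -0.11601]
  R  [-0.25688 +0.09305 +0.96195]
t = (-0.36994, +0.04132, +1.28523) m
tr R = 2.915789; θ = arccos((tr R − 1)/2) = 0.291218 rad = 16.686°
axis k = ((R−Rᵀ)₃₂, (R−Rᵀ)₁₃, (R−Rᵀ)₂₁) / (2 sinθ) = (+0.364069, +0.878102, -0.310469)
rvec = θ·k = (+0.106024, +0.255719, -0.090414)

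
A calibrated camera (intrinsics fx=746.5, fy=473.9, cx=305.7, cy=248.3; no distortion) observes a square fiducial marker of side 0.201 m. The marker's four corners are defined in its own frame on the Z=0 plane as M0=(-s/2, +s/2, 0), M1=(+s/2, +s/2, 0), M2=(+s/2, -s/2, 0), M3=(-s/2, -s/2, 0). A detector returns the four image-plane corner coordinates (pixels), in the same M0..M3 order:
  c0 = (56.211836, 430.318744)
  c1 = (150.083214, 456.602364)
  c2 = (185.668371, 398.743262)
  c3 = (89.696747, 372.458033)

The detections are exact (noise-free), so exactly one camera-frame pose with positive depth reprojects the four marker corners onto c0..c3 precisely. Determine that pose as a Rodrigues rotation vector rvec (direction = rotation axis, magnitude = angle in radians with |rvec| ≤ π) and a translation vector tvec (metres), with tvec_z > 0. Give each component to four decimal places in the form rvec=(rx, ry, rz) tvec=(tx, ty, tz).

Intrinsics K: fx=746.5, fy=473.9, cx=305.7, cy=248.3
Marker side s = 0.201 m; corners in marker frame (Z=0):
  M0 = (-0.1005, +0.1005, 0)
  M1 = (+0.1005, +0.1005, 0)
  M2 = (+0.1005, -0.1005, 0)
  M3 = (-0.1005, -0.1005, 0)
Detected image corners:
  c0 = (56.211836, 430.318744) px
  c1 = (150.083214, 456.602364) px
  c2 = (185.668371, 398.743262) px
  c3 = (89.696747, 372.458033) px
Planar DLT: solve 8×8 A·h = b for H (H[2,2]=1):
  H  [+467.04344 -160.41318 +120.04690]
  H  [+113.02823 +327.03759 +414.74886]
  H  [-0.04280 +0.09451 +1.00000]
B = K⁻¹H; ‖b₁‖=0.695401, ‖b₂‖=0.695401; λ = 2/(‖b₁‖+‖b₂‖) = 1.438019, sign → tz>0 ⇒ λ=+1.438019
r₁ = λ·B[:,0] = (+0.92489,+0.37522,-0.06154); r₂ = λ·B[:,1] = (-0.36467,+0.92117,+0.13591)
r₃ = r₁×r₂ = (+0.10768,-0.10326,+0.98881); SVD([r₁ r₂ r₃]) → R = UVᵀ:
  R  [+0.92489 -0.36467 +0.10768]
  R  [+0.37522 +0.92117 -0.10326]
  R  [-0.06154 +0.13591 +0.98881]
t = (-0.35763, +0.50508, +1.43802) m
tr R = 2.834865; θ = arccos((tr R − 1)/2) = 0.409218 rad = 23.446°
axis k = ((R−Rᵀ)₃₂, (R−Rᵀ)₁₃, (R−Rᵀ)₂₁) / (2 sinθ) = (+0.300540, +0.212652, +0.929761)
rvec = θ·k = (+0.122986, +0.087021, +0.380475)

rvec=(0.1230, 0.0870, 0.3805) tvec=(-0.3576, 0.5051, 1.4380)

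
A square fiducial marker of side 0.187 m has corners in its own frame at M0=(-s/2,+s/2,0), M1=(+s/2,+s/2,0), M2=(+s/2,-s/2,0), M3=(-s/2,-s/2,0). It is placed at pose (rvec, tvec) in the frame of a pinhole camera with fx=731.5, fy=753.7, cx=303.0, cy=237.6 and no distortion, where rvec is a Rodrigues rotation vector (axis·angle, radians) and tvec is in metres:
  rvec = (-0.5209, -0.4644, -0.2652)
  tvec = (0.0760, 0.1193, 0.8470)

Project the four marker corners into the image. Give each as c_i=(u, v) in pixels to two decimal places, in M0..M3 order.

Intrinsics K: fx=731.5, fy=753.7, cx=303.0, cy=237.6
Marker side s = 0.187 m; corners in marker frame (Z=0):
  M0 = (-0.0935, +0.0935, 0)
  M1 = (+0.0935, +0.0935, 0)
  M2 = (+0.0935, -0.0935, 0)
  M3 = (-0.0935, -0.0935, 0)
rvec = (-0.5209, -0.4644, -0.2652), |rvec| = θ = 0.74655 rad = 42.774°
Rodrigues: sinθ=0.67911, 1−cosθ=0.26596; R = I + sinθ·[k]× + (1−cosθ)·[k]×²:
    [+0.86352 +0.35668 -0.35653]
    [-0.12580 +0.83695 +0.53262]
    [+0.48837 -0.41507 +0.76760]
t = (0.0760, 0.1193, 0.8470) m
M0: Pc = R·M0+t = (+0.02861, +0.20932, +0.76253); u = 731.5·(+0.02861)/0.76253 + 303.0 = 330.4464, v = 753.7·(+0.20932)/0.76253 + 237.6 = 444.4946
M1: Pc = R·M1+t = (+0.19009, +0.18579, +0.85385); u = 731.5·(+0.19009)/0.85385 + 303.0 = 465.8500, v = 753.7·(+0.18579)/0.85385 + 237.6 = 401.5998
M2: Pc = R·M2+t = (+0.12339, +0.02928, +0.93147); u = 731.5·(+0.12339)/0.93147 + 303.0 = 399.8997, v = 753.7·(+0.02928)/0.93147 + 237.6 = 261.2935
M3: Pc = R·M3+t = (-0.03809, +0.05281, +0.84015); u = 731.5·(-0.03809)/0.84015 + 303.0 = 269.8367, v = 753.7·(+0.05281)/0.84015 + 237.6 = 284.9739

c0=(330.45, 444.49) c1=(465.85, 401.60) c2=(399.90, 261.29) c3=(269.84, 284.97)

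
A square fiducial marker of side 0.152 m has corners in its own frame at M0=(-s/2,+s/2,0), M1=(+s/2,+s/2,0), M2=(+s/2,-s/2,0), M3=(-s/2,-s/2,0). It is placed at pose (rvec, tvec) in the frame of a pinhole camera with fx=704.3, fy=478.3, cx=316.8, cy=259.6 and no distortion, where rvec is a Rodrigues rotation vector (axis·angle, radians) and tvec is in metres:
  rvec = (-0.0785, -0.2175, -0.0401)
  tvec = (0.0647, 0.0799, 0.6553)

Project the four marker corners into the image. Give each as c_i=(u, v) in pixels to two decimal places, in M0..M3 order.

c0=(310.37, 378.93) c1=(467.46, 369.61) c2=(457.36, 260.89) c3=(302.47, 264.48)

Intrinsics K: fx=704.3, fy=478.3, cx=316.8, cy=259.6
Marker side s = 0.152 m; corners in marker frame (Z=0):
  M0 = (-0.0760, +0.0760, 0)
  M1 = (+0.0760, +0.0760, 0)
  M2 = (+0.0760, -0.0760, 0)
  M3 = (-0.0760, -0.0760, 0)
rvec = (-0.0785, -0.2175, -0.0401), |rvec| = θ = 0.23468 rad = 13.446°
Rodrigues: sinθ=0.23254, 1−cosθ=0.02741; R = I + sinθ·[k]× + (1−cosθ)·[k]×²:
    [+0.97565 +0.04823 -0.21394]
    [-0.03124 +0.99613 +0.08212]
    [+0.21708 -0.07344 +0.97339]
t = (0.0647, 0.0799, 0.6553) m
M0: Pc = R·M0+t = (-0.00578, +0.15798, +0.63322); u = 704.3·(-0.00578)/0.63322 + 316.8 = 310.3665, v = 478.3·(+0.15798)/0.63322 + 259.6 = 378.9293
M1: Pc = R·M1+t = (+0.14252, +0.15323, +0.66622); u = 704.3·(+0.14252)/0.66622 + 316.8 = 467.4621, v = 478.3·(+0.15323)/0.66622 + 259.6 = 369.6108
M2: Pc = R·M2+t = (+0.13518, +0.00182, +0.67738); u = 704.3·(+0.13518)/0.67738 + 316.8 = 457.3568, v = 478.3·(+0.00182)/0.67738 + 259.6 = 260.8851
M3: Pc = R·M3+t = (-0.01312, +0.00657, +0.64438); u = 704.3·(-0.01312)/0.64438 + 316.8 = 302.4652, v = 478.3·(+0.00657)/0.64438 + 259.6 = 264.4750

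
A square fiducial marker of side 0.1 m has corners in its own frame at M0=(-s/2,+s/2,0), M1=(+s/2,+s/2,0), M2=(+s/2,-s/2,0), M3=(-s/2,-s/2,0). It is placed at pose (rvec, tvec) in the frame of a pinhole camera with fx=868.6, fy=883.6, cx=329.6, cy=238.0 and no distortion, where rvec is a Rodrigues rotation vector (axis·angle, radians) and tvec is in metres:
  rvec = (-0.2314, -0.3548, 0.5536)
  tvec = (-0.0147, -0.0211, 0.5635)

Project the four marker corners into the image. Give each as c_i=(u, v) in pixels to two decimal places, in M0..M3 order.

c0=(203.19, 226.10) c1=(331.77, 313.11) c2=(400.66, 185.78) c3=(282.30, 97.52)

Intrinsics K: fx=868.6, fy=883.6, cx=329.6, cy=238.0
Marker side s = 0.1 m; corners in marker frame (Z=0):
  M0 = (-0.0500, +0.0500, 0)
  M1 = (+0.0500, +0.0500, 0)
  M2 = (+0.0500, -0.0500, 0)
  M3 = (-0.0500, -0.0500, 0)
rvec = (-0.2314, -0.3548, 0.5536), |rvec| = θ = 0.69707 rad = 39.939°
Rodrigues: sinθ=0.64197, 1−cosθ=0.23327; R = I + sinθ·[k]× + (1−cosθ)·[k]×²:
    [+0.79243 -0.47043 -0.38826]
    [+0.54926 +0.82716 +0.11881]
    [+0.26526 -0.30741 +0.91386]
t = (-0.0147, -0.0211, 0.5635) m
M0: Pc = R·M0+t = (-0.07784, -0.00720, +0.53487); u = 868.6·(-0.07784)/0.53487 + 329.6 = 203.1861, v = 883.6·(-0.00720)/0.53487 + 238.0 = 226.0976
M1: Pc = R·M1+t = (+0.00140, +0.04772, +0.56139); u = 868.6·(+0.00140)/0.56139 + 329.6 = 331.7665, v = 883.6·(+0.04772)/0.56139 + 238.0 = 313.1103
M2: Pc = R·M2+t = (+0.04844, -0.03500, +0.59213); u = 868.6·(+0.04844)/0.59213 + 329.6 = 400.6613, v = 883.6·(-0.03500)/0.59213 + 238.0 = 185.7791
M3: Pc = R·M3+t = (-0.03080, -0.08992, +0.56561); u = 868.6·(-0.03080)/0.56561 + 329.6 = 282.3002, v = 883.6·(-0.08992)/0.56561 + 238.0 = 97.5240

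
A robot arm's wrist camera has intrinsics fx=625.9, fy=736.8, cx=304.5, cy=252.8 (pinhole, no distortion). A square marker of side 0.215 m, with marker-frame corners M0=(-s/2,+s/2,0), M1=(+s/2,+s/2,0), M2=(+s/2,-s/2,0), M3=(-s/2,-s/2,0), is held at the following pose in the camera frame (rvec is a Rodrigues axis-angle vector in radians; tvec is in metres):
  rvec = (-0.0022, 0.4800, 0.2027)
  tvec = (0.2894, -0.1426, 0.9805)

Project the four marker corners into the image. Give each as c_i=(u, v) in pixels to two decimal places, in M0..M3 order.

c0=(410.54, 211.48) c1=(546.39, 239.81) c2=(577.15, 72.10) c3=(437.04, 59.64)

Intrinsics K: fx=625.9, fy=736.8, cx=304.5, cy=252.8
Marker side s = 0.215 m; corners in marker frame (Z=0):
  M0 = (-0.1075, +0.1075, 0)
  M1 = (+0.1075, +0.1075, 0)
  M2 = (+0.1075, -0.1075, 0)
  M3 = (-0.1075, -0.1075, 0)
rvec = (-0.0022, 0.4800, 0.2027), |rvec| = θ = 0.52105 rad = 29.854°
Rodrigues: sinθ=0.49779, 1−cosθ=0.13270; R = I + sinθ·[k]× + (1−cosθ)·[k]×²:
    [+0.86730 -0.19417 +0.45836]
    [+0.19314 +0.97991 +0.04966]
    [-0.45879 +0.04546 +0.88738]
t = (0.2894, -0.1426, 0.9805) m
M0: Pc = R·M0+t = (+0.17529, -0.05802, +1.03471); u = 625.9·(+0.17529)/1.03471 + 304.5 = 410.5353, v = 736.8·(-0.05802)/1.03471 + 252.8 = 211.4839
M1: Pc = R·M1+t = (+0.36176, -0.01650, +0.93607); u = 625.9·(+0.36176)/0.93607 + 304.5 = 546.3916, v = 736.8·(-0.01650)/0.93607 + 252.8 = 239.8147
M2: Pc = R·M2+t = (+0.40351, -0.22718, +0.92629); u = 625.9·(+0.40351)/0.92629 + 304.5 = 577.1517, v = 736.8·(-0.22718)/0.92629 + 252.8 = 72.0956
M3: Pc = R·M3+t = (+0.21704, -0.26870, +1.02493); u = 625.9·(+0.21704)/1.02493 + 304.5 = 437.0396, v = 736.8·(-0.26870)/1.02493 + 252.8 = 59.6360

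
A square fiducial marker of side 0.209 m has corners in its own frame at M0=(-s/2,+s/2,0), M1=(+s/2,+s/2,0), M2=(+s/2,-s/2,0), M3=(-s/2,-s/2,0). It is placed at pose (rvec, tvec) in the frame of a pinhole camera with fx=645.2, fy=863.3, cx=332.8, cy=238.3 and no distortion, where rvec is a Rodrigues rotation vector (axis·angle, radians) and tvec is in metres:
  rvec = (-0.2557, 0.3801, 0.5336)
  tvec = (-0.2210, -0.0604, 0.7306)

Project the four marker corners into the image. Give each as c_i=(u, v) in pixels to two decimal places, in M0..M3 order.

c0=(26.89, 215.73) c1=(146.61, 331.91) c2=(257.52, 114.10) c3=(129.97, 26.13)

Intrinsics K: fx=645.2, fy=863.3, cx=332.8, cy=238.3
Marker side s = 0.209 m; corners in marker frame (Z=0):
  M0 = (-0.1045, +0.1045, 0)
  M1 = (+0.1045, +0.1045, 0)
  M2 = (+0.1045, -0.1045, 0)
  M3 = (-0.1045, -0.1045, 0)
rvec = (-0.2557, 0.3801, 0.5336), |rvec| = θ = 0.70327 rad = 40.294°
Rodrigues: sinθ=0.64671, 1−cosθ=0.23727; R = I + sinθ·[k]× + (1−cosθ)·[k]×²:
    [+0.79410 -0.53732 +0.28408]
    [+0.44406 +0.83204 +0.33244]
    [-0.41499 -0.13784 +0.89932]
t = (-0.2210, -0.0604, 0.7306) m
M0: Pc = R·M0+t = (-0.36013, -0.01986, +0.75956); u = 645.2·(-0.36013)/0.75956 + 332.8 = 26.8901, v = 863.3·(-0.01986)/0.75956 + 238.3 = 215.7317
M1: Pc = R·M1+t = (-0.19417, +0.07295, +0.67283); u = 645.2·(-0.19417)/0.67283 + 332.8 = 146.6072, v = 863.3·(+0.07295)/0.67283 + 238.3 = 331.9052
M2: Pc = R·M2+t = (-0.08187, -0.10094, +0.70164); u = 645.2·(-0.08187)/0.70164 + 332.8 = 257.5179, v = 863.3·(-0.10094)/0.70164 + 238.3 = 114.0983
M3: Pc = R·M3+t = (-0.24783, -0.19375, +0.78837); u = 645.2·(-0.24783)/0.78837 + 332.8 = 129.9736, v = 863.3·(-0.19375)/0.78837 + 238.3 = 26.1320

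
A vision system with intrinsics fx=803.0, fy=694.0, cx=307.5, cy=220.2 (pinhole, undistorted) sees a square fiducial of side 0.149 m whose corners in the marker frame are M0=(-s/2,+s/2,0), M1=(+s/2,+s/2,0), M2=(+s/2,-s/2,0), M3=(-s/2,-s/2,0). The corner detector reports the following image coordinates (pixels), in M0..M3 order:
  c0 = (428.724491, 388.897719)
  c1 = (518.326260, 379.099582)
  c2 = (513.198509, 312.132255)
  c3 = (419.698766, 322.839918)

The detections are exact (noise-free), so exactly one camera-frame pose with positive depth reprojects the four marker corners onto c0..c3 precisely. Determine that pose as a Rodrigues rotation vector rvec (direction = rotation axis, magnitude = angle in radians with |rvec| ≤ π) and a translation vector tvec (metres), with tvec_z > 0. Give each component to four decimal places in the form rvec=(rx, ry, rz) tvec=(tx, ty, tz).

Intrinsics K: fx=803.0, fy=694.0, cx=307.5, cy=220.2
Marker side s = 0.149 m; corners in marker frame (Z=0):
  M0 = (-0.0745, +0.0745, 0)
  M1 = (+0.0745, +0.0745, 0)
  M2 = (+0.0745, -0.0745, 0)
  M3 = (-0.0745, -0.0745, 0)
Detected image corners:
  c0 = (428.724491, 388.897719) px
  c1 = (518.326260, 379.099582) px
  c2 = (513.198509, 312.132255) px
  c3 = (419.698766, 322.839918) px
Planar DLT: solve 8×8 A·h = b for H (H[2,2]=1):
  H  [+591.98593 +183.55447 +469.90245]
  H  [-85.28816 +547.88671 +351.47739]
  H  [-0.04716 +0.28940 +1.00000]
B = K⁻¹H; ‖b₁‖=0.764408, ‖b₂‖=0.764408; λ = 2/(‖b₁‖+‖b₂‖) = 1.308202, sign → tz>0 ⇒ λ=+1.308202
r₁ = λ·B[:,0] = (+0.98806,-0.14119,-0.06170); r₂ = λ·B[:,1] = (+0.15406,+0.91265,+0.37859)
r₃ = r₁×r₂ = (+0.00286,-0.38358,+0.92350); SVD([r₁ r₂ r₃]) → R = UVᵀ:
  R  [+0.98806 +0.15406 +0.00286]
  R  [-0.14119 +0.91265 -0.38358]
  R  [-0.06170 +0.37859 +0.92350]
t = (+0.26458, +0.24746, +1.30820) m
tr R = 2.824214; θ = arccos((tr R − 1)/2) = 0.422401 rad = 24.202°
axis k = ((R−Rᵀ)₃₂, (R−Rᵀ)₁₃, (R−Rᵀ)₂₁) / (2 sinθ) = (+0.929583, +0.078738, -0.360105)
rvec = θ·k = (+0.392657, +0.033259, -0.152109)

rvec=(0.3927, 0.0333, -0.1521) tvec=(0.2646, 0.2475, 1.3082)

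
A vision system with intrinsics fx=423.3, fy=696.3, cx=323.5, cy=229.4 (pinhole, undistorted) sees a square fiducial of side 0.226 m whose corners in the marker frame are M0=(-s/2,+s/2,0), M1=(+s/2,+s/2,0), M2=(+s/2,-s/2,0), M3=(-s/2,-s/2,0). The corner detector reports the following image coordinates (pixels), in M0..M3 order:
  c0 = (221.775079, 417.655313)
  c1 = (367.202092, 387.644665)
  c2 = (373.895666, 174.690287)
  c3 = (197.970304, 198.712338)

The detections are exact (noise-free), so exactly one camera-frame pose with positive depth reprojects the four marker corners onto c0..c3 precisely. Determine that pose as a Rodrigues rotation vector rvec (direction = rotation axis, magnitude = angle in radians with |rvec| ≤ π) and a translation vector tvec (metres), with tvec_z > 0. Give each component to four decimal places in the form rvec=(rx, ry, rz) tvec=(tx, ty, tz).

Intrinsics K: fx=423.3, fy=696.3, cx=323.5, cy=229.4
Marker side s = 0.226 m; corners in marker frame (Z=0):
  M0 = (-0.1130, +0.1130, 0)
  M1 = (+0.1130, +0.1130, 0)
  M2 = (+0.1130, -0.1130, 0)
  M3 = (-0.1130, -0.1130, 0)
Detected image corners:
  c0 = (221.775079, 417.655313) px
  c1 = (367.202092, 387.644665) px
  c2 = (373.895666, 174.690287) px
  c3 = (197.970304, 198.712338) px
Planar DLT: solve 8×8 A·h = b for H (H[2,2]=1):
  H  [+770.31132 +276.37658 +292.66510]
  H  [-54.10388 +1199.12767 +304.43070]
  H  [+0.22627 +0.82783 +1.00000]
B = K⁻¹H; ‖b₁‖=1.669281, ‖b₂‖=1.669281; λ = 2/(‖b₁‖+‖b₂‖) = 0.599060, sign → tz>0 ⇒ λ=+0.599060
r₁ = λ·B[:,0] = (+0.98656,-0.09121,+0.13555); r₂ = λ·B[:,1] = (+0.01213,+0.86828,+0.49592)
r₃ = r₁×r₂ = (-0.16293,-0.48761,+0.85772); SVD([r₁ r₂ r₃]) → R = UVᵀ:
  R  [+0.98656 +0.01213 -0.16293]
  R  [-0.09121 +0.86828 -0.48761]
  R  [+0.13555 +0.49592 +0.85772]
t = (-0.04364, +0.06455, +0.59906) m
tr R = 2.712570; θ = arccos((tr R − 1)/2) = 0.542762 rad = 31.098°
axis k = ((R−Rᵀ)₃₂, (R−Rᵀ)₁₃, (R−Rᵀ)₂₁) / (2 sinθ) = (+0.952106, -0.288941, -0.100038)
rvec = θ·k = (+0.516767, -0.156826, -0.054297)

rvec=(0.5168, -0.1568, -0.0543) tvec=(-0.0436, 0.0646, 0.5991)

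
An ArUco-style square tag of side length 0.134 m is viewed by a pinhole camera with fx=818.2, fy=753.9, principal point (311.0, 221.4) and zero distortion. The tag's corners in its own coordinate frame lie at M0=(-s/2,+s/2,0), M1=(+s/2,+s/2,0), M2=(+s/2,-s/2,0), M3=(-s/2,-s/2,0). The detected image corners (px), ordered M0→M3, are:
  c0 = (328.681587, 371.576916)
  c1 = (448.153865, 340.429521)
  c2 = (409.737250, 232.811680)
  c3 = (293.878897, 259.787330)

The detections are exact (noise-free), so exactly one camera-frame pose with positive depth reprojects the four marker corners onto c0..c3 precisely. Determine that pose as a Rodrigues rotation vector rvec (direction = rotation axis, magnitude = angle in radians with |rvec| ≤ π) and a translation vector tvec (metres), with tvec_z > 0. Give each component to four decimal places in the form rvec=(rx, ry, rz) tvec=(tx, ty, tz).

rvec=(-0.2849, -0.1485, -0.2614) tvec=(0.0639, 0.0914, 0.8783)

Intrinsics K: fx=818.2, fy=753.9, cx=311.0, cy=221.4
Marker side s = 0.134 m; corners in marker frame (Z=0):
  M0 = (-0.0670, +0.0670, 0)
  M1 = (+0.0670, +0.0670, 0)
  M2 = (+0.0670, -0.0670, 0)
  M3 = (-0.0670, -0.0670, 0)
Detected image corners:
  c0 = (328.681587, 371.576916) px
  c1 = (448.153865, 340.429521) px
  c2 = (409.737250, 232.811680) px
  c3 = (293.878897, 259.787330) px
Planar DLT: solve 8×8 A·h = b for H (H[2,2]=1):
  H  [+954.10794 +164.82919 +370.56549]
  H  [-154.50926 +730.13428 +299.87274]
  H  [+0.20608 -0.29332 +1.00000]
B = K⁻¹H; ‖b₁‖=1.138505, ‖b₂‖=1.138505; λ = 2/(‖b₁‖+‖b₂‖) = 0.878345, sign → tz>0 ⇒ λ=+0.878345
r₁ = λ·B[:,0] = (+0.95544,-0.23317,+0.18101); r₂ = λ·B[:,1] = (+0.27488,+0.92632,-0.25764)
r₃ = r₁×r₂ = (-0.10760,+0.29592,+0.94913); SVD([r₁ r₂ r₃]) → R = UVᵀ:
  R  [+0.95544 +0.27488 -0.10760]
  R  [-0.23317 +0.92632 +0.29592]
  R  [+0.18101 -0.25764 +0.94913]
t = (+0.06394, +0.09143, +0.87834) m
tr R = 2.830893; θ = arccos((tr R − 1)/2) = 0.414181 rad = 23.731°
axis k = ((R−Rᵀ)₃₂, (R−Rᵀ)₁₃, (R−Rᵀ)₂₁) / (2 sinθ) = (-0.687750, -0.358575, -0.631209)
rvec = θ·k = (-0.284853, -0.148515, -0.261434)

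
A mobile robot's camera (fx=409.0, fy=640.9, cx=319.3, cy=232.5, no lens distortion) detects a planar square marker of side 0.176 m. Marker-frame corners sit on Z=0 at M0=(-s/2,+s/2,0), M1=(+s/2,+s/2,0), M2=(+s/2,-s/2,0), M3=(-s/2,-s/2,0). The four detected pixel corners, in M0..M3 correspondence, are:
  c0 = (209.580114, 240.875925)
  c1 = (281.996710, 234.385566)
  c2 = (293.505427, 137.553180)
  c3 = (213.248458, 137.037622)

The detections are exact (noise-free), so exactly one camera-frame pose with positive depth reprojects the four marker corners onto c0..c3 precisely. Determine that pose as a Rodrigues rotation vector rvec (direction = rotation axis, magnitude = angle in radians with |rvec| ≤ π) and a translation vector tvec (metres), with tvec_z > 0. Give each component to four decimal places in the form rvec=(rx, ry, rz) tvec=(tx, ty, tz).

Intrinsics K: fx=409.0, fy=640.9, cx=319.3, cy=232.5
Marker side s = 0.176 m; corners in marker frame (Z=0):
  M0 = (-0.0880, +0.0880, 0)
  M1 = (+0.0880, +0.0880, 0)
  M2 = (+0.0880, -0.0880, 0)
  M3 = (-0.0880, -0.0880, 0)
Detected image corners:
  c0 = (209.580114, 240.875925) px
  c1 = (281.996710, 234.385566) px
  c2 = (293.505427, 137.553180) px
  c3 = (213.248458, 137.037622) px
Planar DLT: solve 8×8 A·h = b for H (H[2,2]=1):
  H  [+536.16801 +112.02209 +250.76908]
  H  [+59.79217 +686.49686 +190.16706]
  H  [+0.41534 +0.62485 +1.00000]
B = K⁻¹H; ‖b₁‖=1.072067, ‖b₂‖=1.072067; λ = 2/(‖b₁‖+‖b₂‖) = 0.932777, sign → tz>0 ⇒ λ=+0.932777
r₁ = λ·B[:,0] = (+0.92035,-0.05352,+0.38742); r₂ = λ·B[:,1] = (-0.19954,+0.78770,+0.58285)
r₃ = r₁×r₂ = (-0.33636,-0.61373,+0.71428); SVD([r₁ r₂ r₃]) → R = UVᵀ:
  R  [+0.92035 -0.19954 -0.33636]
  R  [-0.05352 +0.78770 -0.61373]
  R  [+0.38742 +0.58285 +0.71428]
t = (-0.15629, -0.06161, +0.93278) m
tr R = 2.422327; θ = arccos((tr R − 1)/2) = 0.779645 rad = 44.670°
axis k = ((R−Rᵀ)₃₂, (R−Rᵀ)₁₃, (R−Rᵀ)₂₁) / (2 sinθ) = (+0.851021, -0.514760, +0.103851)
rvec = θ·k = (+0.663494, -0.401330, +0.080967)

rvec=(0.6635, -0.4013, 0.0810) tvec=(-0.1563, -0.0616, 0.9328)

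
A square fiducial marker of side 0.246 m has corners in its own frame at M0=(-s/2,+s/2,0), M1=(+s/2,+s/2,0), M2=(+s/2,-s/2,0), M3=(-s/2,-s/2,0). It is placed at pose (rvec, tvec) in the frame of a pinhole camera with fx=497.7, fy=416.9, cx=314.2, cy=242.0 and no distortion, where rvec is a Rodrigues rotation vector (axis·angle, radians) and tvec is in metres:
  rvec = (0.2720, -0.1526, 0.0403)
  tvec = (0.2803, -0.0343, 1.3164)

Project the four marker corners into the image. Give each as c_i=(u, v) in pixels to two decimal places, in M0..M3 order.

c0=(370.87, 267.63) c1=(457.67, 268.34) c2=(470.50, 193.90) c3=(379.61, 190.90)

Intrinsics K: fx=497.7, fy=416.9, cx=314.2, cy=242.0
Marker side s = 0.246 m; corners in marker frame (Z=0):
  M0 = (-0.1230, +0.1230, 0)
  M1 = (+0.1230, +0.1230, 0)
  M2 = (+0.1230, -0.1230, 0)
  M3 = (-0.1230, -0.1230, 0)
rvec = (0.2720, -0.1526, 0.0403), |rvec| = θ = 0.31448 rad = 18.018°
Rodrigues: sinθ=0.30932, 1−cosθ=0.04904; R = I + sinθ·[k]× + (1−cosθ)·[k]×²:
    [+0.98765 -0.06022 -0.14466]
    [+0.01906 +0.96251 -0.27059]
    [+0.15553 +0.26449 +0.95176]
t = (0.2803, -0.0343, 1.3164) m
M0: Pc = R·M0+t = (+0.15141, +0.08174, +1.32980); u = 497.7·(+0.15141)/1.32980 + 314.2 = 370.8685, v = 416.9·(+0.08174)/1.32980 + 242.0 = 267.6273
M1: Pc = R·M1+t = (+0.39437, +0.08643, +1.36806); u = 497.7·(+0.39437)/1.36806 + 314.2 = 457.6726, v = 416.9·(+0.08643)/1.36806 + 242.0 = 268.3391
M2: Pc = R·M2+t = (+0.40919, -0.15034, +1.30300); u = 497.7·(+0.40919)/1.30300 + 314.2 = 470.4955, v = 416.9·(-0.15034)/1.30300 + 242.0 = 193.8966
M3: Pc = R·M3+t = (+0.16623, -0.15503, +1.26474); u = 497.7·(+0.16623)/1.26474 + 314.2 = 379.6136, v = 416.9·(-0.15503)/1.26474 + 242.0 = 190.8962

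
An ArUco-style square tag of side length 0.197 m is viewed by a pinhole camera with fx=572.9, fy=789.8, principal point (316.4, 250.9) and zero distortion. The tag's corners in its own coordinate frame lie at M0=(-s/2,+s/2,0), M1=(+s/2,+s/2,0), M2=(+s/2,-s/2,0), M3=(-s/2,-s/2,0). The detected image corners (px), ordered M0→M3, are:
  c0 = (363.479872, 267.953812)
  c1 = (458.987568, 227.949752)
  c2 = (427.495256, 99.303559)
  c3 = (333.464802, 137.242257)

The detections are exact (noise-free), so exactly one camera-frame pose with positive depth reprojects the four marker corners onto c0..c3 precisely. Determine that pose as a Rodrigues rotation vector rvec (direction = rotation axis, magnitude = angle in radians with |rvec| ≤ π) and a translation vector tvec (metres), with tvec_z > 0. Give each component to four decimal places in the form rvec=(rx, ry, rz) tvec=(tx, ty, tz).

rvec=(-0.1165, -0.0424, -0.2952) tvec=(0.1567, -0.0979, 1.1288)

Intrinsics K: fx=572.9, fy=789.8, cx=316.4, cy=250.9
Marker side s = 0.197 m; corners in marker frame (Z=0):
  M0 = (-0.0985, +0.0985, 0)
  M1 = (+0.0985, +0.0985, 0)
  M2 = (+0.0985, -0.0985, 0)
  M3 = (-0.0985, -0.0985, 0)
Detected image corners:
  c0 = (363.479872, 267.953812) px
  c1 = (458.987568, 227.949752) px
  c2 = (427.495256, 99.303559) px
  c3 = (333.464802, 137.242257) px
Planar DLT: solve 8×8 A·h = b for H (H[2,2]=1):
  H  [+501.60900 +118.12729 +395.95416]
  H  [-188.25350 +640.66287 +182.39943]
  H  [+0.05200 -0.09600 +1.00000]
B = K⁻¹H; ‖b₁‖=0.885895, ‖b₂‖=0.885895; λ = 2/(‖b₁‖+‖b₂‖) = 1.128802, sign → tz>0 ⇒ λ=+1.128802
r₁ = λ·B[:,0] = (+0.95592,-0.28770,+0.05869); r₂ = λ·B[:,1] = (+0.29260,+0.95008,-0.10836)
r₃ = r₁×r₂ = (-0.02459,+0.12076,+0.99238); SVD([r₁ r₂ r₃]) → R = UVᵀ:
  R  [+0.95592 +0.29260 -0.02459]
  R  [-0.28770 +0.95008 +0.12076]
  R  [+0.05869 -0.10836 +0.99238]
t = (+0.15675, -0.09790, +1.12880) m
tr R = 2.898373; θ = arccos((tr R − 1)/2) = 0.320156 rad = 18.344°
axis k = ((R−Rᵀ)₃₂, (R−Rᵀ)₁₃, (R−Rᵀ)₂₁) / (2 sinθ) = (-0.364021, -0.132311, -0.921945)
rvec = θ·k = (-0.116543, -0.042360, -0.295166)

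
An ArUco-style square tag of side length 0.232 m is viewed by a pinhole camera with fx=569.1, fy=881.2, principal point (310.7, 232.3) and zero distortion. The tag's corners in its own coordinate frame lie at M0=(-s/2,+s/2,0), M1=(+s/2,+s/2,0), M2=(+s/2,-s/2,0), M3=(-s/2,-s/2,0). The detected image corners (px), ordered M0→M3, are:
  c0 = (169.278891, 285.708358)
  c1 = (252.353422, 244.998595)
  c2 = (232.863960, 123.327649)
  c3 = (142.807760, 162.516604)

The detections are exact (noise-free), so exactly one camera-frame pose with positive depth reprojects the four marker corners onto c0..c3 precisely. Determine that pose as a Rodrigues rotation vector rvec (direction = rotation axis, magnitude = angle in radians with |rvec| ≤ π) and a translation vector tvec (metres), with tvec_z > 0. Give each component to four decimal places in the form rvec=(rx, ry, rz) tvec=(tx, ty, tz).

Intrinsics K: fx=569.1, fy=881.2, cx=310.7, cy=232.3
Marker side s = 0.232 m; corners in marker frame (Z=0):
  M0 = (-0.1160, +0.1160, 0)
  M1 = (+0.1160, +0.1160, 0)
  M2 = (+0.1160, -0.1160, 0)
  M3 = (-0.1160, -0.1160, 0)
Detected image corners:
  c0 = (169.278891, 285.708358) px
  c1 = (252.353422, 244.998595) px
  c2 = (232.863960, 123.327649) px
  c3 = (142.807760, 162.516604) px
Planar DLT: solve 8×8 A·h = b for H (H[2,2]=1):
  H  [+403.22051 +159.94693 +200.50651]
  H  [-140.94327 +590.30152 +205.96066]
  H  [+0.15367 +0.30684 +1.00000]
B = K⁻¹H; ‖b₁‖=0.673763, ‖b₂‖=0.673763; λ = 2/(‖b₁‖+‖b₂‖) = 1.484201, sign → tz>0 ⇒ λ=+1.484201
r₁ = λ·B[:,0] = (+0.92708,-0.29751,+0.22807); r₂ = λ·B[:,1] = (+0.16850,+0.87419,+0.45542)
r₃ = r₁×r₂ = (-0.33487,-0.38378,+0.86057); SVD([r₁ r₂ r₃]) → R = UVᵀ:
  R  [+0.92708 +0.16850 -0.33487]
  R  [-0.29751 +0.87419 -0.38378]
  R  [+0.22807 +0.45542 +0.86057]
t = (-0.28738, -0.04436, +1.48420) m
tr R = 2.661829; θ = arccos((tr R − 1)/2) = 0.590047 rad = 33.807°
axis k = ((R−Rᵀ)₃₂, (R−Rᵀ)₁₃, (R−Rᵀ)₂₁) / (2 sinθ) = (+0.754131, -0.505877, -0.418778)
rvec = θ·k = (+0.444973, -0.298491, -0.247098)

rvec=(0.4450, -0.2985, -0.2471) tvec=(-0.2874, -0.0444, 1.4842)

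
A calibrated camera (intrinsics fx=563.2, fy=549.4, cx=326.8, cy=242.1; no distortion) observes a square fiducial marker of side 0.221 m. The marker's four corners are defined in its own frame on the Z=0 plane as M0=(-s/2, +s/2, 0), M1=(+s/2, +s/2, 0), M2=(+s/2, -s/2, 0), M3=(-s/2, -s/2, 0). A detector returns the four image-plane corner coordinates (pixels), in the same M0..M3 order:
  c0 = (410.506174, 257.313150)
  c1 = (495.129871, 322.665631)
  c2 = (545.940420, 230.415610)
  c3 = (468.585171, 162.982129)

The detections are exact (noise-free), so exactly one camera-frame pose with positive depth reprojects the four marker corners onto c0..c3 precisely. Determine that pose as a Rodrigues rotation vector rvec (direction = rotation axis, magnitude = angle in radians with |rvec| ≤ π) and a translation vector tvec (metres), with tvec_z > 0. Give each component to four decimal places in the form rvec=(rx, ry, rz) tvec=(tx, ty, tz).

rvec=(-0.1528, -0.3533, 0.6051) tvec=(0.2919, 0.0020, 1.0598)

Intrinsics K: fx=563.2, fy=549.4, cx=326.8, cy=242.1
Marker side s = 0.221 m; corners in marker frame (Z=0):
  M0 = (-0.1105, +0.1105, 0)
  M1 = (+0.1105, +0.1105, 0)
  M2 = (+0.1105, -0.1105, 0)
  M3 = (-0.1105, -0.1105, 0)
Detected image corners:
  c0 = (410.506174, 257.313150) px
  c1 = (495.129871, 322.665631) px
  c2 = (545.940420, 230.415610) px
  c3 = (468.585171, 162.982129) px
Planar DLT: solve 8×8 A·h = b for H (H[2,2]=1):
  H  [+492.66511 -355.70141 +481.90881]
  H  [+364.72277 +366.31926 +243.13243]
  H  [+0.26375 -0.22878 +1.00000]
B = K⁻¹H; ‖b₁‖=0.943577, ‖b₂‖=0.943577; λ = 2/(‖b₁‖+‖b₂‖) = 1.059796, sign → tz>0 ⇒ λ=+1.059796
r₁ = λ·B[:,0] = (+0.76487,+0.58038,+0.27953); r₂ = λ·B[:,1] = (-0.52865,+0.81348,-0.24246)
r₃ = r₁×r₂ = (-0.36811,+0.03768,+0.92902); SVD([r₁ r₂ r₃]) → R = UVᵀ:
  R  [+0.76487 -0.52865 -0.36811]
  R  [+0.58038 +0.81348 +0.03768]
  R  [+0.27953 -0.24246 +0.92902]
t = (+0.29187, +0.00199, +1.05980) m
tr R = 2.507368; θ = arccos((tr R − 1)/2) = 0.717147 rad = 41.090°
axis k = ((R−Rᵀ)₃₂, (R−Rᵀ)₁₃, (R−Rᵀ)₂₁) / (2 sinθ) = (-0.213122, -0.492693, +0.843702)
rvec = θ·k = (-0.152839, -0.353333, +0.605058)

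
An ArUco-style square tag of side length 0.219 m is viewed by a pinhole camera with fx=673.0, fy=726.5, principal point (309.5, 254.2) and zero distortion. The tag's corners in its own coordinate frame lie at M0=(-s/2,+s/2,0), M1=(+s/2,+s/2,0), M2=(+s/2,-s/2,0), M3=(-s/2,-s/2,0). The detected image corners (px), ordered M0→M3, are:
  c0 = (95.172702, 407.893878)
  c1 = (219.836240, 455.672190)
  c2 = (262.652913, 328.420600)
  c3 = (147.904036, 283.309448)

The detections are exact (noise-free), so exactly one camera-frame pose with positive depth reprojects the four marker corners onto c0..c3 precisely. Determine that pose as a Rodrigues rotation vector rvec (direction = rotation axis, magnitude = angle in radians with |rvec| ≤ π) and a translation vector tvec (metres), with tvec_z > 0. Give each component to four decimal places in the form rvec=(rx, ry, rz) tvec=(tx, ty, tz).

rvec=(-0.4254, -0.1199, 0.3392) tvec=(-0.2198, 0.1801, 1.1657)

Intrinsics K: fx=673.0, fy=726.5, cx=309.5, cy=254.2
Marker side s = 0.219 m; corners in marker frame (Z=0):
  M0 = (-0.1095, +0.1095, 0)
  M1 = (+0.1095, +0.1095, 0)
  M2 = (+0.1095, -0.1095, 0)
  M3 = (-0.1095, -0.1095, 0)
Detected image corners:
  c0 = (95.172702, 407.893878) px
  c1 = (219.836240, 455.672190) px
  c2 = (262.652913, 328.420600) px
  c3 = (147.904036, 283.309448) px
Planar DLT: solve 8×8 A·h = b for H (H[2,2]=1):
  H  [+552.46689 -283.95590 +182.58615]
  H  [+225.58689 +440.99376 +366.41415]
  H  [+0.03729 -0.36331 +1.00000]
B = K⁻¹H; ‖b₁‖=0.857844, ‖b₂‖=0.857844; λ = 2/(‖b₁‖+‖b₂‖) = 1.165714, sign → tz>0 ⇒ λ=+1.165714
r₁ = λ·B[:,0] = (+0.93695,+0.34676,+0.04347); r₂ = λ·B[:,1] = (-0.29708,+0.85579,-0.42352)
r₃ = r₁×r₂ = (-0.18406,+0.38390,+0.90484); SVD([r₁ r₂ r₃]) → R = UVᵀ:
  R  [+0.93695 -0.29708 -0.18406]
  R  [+0.34676 +0.85579 +0.38390]
  R  [+0.04347 -0.42352 +0.90484]
t = (-0.21983, +0.18005, +1.16571) m
tr R = 2.697579; θ = arccos((tr R − 1)/2) = 0.557104 rad = 31.920°
axis k = ((R−Rᵀ)₃₂, (R−Rᵀ)₁₃, (R−Rᵀ)₂₁) / (2 sinθ) = (-0.763550, -0.215162, +0.608849)
rvec = θ·k = (-0.425377, -0.119868, +0.339192)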